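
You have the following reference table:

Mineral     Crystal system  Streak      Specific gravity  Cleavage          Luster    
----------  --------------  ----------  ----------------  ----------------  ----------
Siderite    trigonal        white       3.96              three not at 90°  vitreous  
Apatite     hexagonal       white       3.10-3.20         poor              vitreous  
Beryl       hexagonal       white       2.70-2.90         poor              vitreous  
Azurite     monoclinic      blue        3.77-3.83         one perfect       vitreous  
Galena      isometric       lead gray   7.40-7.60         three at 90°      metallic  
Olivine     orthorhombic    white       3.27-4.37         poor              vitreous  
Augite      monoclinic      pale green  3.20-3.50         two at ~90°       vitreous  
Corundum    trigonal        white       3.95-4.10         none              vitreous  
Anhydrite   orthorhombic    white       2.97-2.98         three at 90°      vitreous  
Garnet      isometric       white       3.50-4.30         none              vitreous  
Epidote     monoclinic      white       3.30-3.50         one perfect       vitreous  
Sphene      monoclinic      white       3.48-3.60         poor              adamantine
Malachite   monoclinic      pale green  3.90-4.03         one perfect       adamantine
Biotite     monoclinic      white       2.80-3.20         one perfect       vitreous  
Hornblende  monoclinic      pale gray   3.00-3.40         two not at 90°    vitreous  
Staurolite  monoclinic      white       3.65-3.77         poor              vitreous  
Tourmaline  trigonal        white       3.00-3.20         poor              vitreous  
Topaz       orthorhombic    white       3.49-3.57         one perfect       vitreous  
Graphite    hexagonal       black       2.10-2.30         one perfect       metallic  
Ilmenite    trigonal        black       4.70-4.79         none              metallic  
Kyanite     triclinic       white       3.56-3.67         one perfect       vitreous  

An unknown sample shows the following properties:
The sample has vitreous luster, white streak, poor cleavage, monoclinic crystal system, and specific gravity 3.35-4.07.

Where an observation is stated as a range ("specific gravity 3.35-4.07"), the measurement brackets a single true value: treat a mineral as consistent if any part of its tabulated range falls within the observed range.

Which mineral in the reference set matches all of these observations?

Vitreous luster eliminates Galena, Sphene, Malachite, Graphite, Ilmenite.
White streak rules out Azurite, Augite, Hornblende.
Poor cleavage: only Apatite, Beryl, Olivine, Staurolite, Tourmaline remain.
Monoclinic crystal system: leaves Staurolite.
Specific gravity 3.35-4.07: every remaining candidate is consistent.
Only Staurolite satisfies all observations.

Staurolite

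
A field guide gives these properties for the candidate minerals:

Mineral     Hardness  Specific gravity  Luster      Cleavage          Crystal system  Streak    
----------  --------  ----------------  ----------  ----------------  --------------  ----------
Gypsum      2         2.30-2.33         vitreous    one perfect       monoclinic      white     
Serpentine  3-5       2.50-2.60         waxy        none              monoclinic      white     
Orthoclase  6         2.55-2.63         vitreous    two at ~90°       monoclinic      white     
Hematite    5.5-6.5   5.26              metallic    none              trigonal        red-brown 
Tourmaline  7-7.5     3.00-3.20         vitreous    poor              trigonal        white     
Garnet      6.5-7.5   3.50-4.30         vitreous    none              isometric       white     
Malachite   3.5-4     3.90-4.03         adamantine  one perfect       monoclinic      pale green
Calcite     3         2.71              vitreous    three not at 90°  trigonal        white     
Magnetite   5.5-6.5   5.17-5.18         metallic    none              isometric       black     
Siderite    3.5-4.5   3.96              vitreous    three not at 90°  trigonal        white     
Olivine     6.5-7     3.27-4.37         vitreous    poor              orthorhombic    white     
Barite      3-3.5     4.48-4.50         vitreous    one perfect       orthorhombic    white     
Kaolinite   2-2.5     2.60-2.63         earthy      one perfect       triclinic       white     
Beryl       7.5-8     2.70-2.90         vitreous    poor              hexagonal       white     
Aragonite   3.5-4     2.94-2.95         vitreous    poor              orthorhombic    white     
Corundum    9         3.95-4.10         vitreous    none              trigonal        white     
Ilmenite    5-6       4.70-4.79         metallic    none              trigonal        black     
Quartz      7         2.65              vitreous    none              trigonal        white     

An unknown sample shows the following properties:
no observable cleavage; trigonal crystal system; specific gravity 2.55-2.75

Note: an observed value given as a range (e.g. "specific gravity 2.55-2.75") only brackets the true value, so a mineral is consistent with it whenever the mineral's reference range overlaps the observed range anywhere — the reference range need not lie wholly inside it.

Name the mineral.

Quartz

No observable cleavage — narrows the field to Serpentine, Hematite, Garnet, Magnetite, Corundum, Ilmenite, Quartz.
Trigonal crystal system eliminates Serpentine, Garnet, Magnetite.
Specific gravity 2.55-2.75 — only Quartz remains.
Only Quartz satisfies all observations.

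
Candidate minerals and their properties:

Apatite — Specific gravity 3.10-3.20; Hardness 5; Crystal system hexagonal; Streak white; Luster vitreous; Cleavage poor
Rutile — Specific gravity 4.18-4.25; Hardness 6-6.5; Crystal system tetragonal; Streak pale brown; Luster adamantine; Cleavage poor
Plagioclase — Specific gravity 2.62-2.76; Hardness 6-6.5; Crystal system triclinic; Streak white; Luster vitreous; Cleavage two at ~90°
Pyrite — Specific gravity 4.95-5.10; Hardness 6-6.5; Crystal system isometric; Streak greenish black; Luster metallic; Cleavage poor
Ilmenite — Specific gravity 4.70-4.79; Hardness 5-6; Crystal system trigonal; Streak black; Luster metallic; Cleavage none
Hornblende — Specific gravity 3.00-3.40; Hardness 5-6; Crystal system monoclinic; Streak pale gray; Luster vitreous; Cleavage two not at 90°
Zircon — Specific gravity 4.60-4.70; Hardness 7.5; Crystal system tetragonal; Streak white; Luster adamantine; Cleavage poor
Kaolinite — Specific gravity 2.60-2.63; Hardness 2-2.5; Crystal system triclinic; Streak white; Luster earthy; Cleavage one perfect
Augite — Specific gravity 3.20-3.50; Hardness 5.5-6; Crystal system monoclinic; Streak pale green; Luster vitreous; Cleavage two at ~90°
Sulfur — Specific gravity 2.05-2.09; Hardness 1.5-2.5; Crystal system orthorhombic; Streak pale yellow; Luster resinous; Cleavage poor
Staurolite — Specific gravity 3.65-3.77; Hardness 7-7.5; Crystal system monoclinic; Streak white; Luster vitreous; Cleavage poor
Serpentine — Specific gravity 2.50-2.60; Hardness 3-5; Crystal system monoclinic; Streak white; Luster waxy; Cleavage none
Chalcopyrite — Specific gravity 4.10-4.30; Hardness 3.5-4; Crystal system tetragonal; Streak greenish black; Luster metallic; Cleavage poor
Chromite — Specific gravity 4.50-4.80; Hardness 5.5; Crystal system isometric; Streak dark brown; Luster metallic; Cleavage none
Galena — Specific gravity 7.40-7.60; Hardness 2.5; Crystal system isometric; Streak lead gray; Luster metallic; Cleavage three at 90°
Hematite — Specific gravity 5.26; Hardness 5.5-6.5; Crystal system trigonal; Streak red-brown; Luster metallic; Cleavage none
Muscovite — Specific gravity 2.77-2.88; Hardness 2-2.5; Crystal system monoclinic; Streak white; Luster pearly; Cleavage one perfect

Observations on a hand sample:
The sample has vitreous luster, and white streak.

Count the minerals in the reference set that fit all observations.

3

Vitreous luster — narrows the field to Apatite, Plagioclase, Hornblende, Augite, Staurolite.
White streak is inconsistent with Hornblende, Augite.
Consistent with every observation: Apatite, Plagioclase, Staurolite.
That is 3 minerals.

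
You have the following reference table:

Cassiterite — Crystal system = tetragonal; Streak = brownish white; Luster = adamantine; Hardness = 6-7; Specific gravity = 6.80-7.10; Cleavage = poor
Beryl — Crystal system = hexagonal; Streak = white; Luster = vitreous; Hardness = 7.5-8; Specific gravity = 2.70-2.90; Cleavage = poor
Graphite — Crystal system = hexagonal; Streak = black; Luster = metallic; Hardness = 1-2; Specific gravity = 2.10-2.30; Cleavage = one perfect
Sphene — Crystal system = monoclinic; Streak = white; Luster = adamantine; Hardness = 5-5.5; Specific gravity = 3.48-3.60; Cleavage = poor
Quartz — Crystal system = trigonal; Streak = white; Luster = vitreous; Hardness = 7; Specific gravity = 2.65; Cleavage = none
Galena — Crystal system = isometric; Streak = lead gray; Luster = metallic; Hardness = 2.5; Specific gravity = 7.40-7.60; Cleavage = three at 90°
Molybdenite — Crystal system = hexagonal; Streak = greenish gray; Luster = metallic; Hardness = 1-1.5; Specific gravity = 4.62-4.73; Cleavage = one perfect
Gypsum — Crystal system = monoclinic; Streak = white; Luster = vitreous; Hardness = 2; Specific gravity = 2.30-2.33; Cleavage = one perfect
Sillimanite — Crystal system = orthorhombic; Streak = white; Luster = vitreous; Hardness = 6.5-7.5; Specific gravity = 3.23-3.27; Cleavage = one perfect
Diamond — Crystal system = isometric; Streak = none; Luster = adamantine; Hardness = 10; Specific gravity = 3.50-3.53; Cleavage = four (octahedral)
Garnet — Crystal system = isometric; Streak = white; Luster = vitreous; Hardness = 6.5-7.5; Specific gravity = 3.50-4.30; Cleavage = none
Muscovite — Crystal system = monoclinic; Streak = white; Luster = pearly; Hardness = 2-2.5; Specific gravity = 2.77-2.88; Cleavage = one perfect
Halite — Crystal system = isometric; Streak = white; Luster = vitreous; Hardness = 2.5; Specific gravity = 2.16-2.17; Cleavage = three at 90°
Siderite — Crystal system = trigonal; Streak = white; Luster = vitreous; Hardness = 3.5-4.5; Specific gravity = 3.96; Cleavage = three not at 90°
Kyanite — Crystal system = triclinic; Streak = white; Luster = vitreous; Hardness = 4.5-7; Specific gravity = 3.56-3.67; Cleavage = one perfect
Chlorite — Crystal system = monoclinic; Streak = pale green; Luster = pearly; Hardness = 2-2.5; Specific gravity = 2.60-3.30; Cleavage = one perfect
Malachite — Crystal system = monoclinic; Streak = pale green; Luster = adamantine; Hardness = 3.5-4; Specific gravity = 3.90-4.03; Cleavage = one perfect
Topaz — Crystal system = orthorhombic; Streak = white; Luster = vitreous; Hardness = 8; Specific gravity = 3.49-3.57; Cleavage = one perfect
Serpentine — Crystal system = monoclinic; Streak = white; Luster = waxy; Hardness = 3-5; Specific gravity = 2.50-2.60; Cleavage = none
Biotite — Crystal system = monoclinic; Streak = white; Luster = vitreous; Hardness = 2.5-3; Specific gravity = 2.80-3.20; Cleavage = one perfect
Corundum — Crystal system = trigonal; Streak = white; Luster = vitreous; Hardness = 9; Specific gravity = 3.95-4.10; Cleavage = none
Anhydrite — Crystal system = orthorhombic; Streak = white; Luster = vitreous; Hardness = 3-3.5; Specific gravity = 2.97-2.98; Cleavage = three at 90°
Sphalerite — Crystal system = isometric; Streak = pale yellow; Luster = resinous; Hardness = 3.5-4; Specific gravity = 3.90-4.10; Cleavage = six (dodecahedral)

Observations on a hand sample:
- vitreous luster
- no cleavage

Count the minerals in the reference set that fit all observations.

3

Vitreous luster — only Beryl, Quartz, Gypsum, Sillimanite, Garnet, Halite, Siderite, Kyanite, Topaz, Biotite, Corundum, Anhydrite remain.
No cleavage — narrows the field to Quartz, Garnet, Corundum.
Remaining candidates: Corundum, Garnet, Quartz.
That is 3 minerals.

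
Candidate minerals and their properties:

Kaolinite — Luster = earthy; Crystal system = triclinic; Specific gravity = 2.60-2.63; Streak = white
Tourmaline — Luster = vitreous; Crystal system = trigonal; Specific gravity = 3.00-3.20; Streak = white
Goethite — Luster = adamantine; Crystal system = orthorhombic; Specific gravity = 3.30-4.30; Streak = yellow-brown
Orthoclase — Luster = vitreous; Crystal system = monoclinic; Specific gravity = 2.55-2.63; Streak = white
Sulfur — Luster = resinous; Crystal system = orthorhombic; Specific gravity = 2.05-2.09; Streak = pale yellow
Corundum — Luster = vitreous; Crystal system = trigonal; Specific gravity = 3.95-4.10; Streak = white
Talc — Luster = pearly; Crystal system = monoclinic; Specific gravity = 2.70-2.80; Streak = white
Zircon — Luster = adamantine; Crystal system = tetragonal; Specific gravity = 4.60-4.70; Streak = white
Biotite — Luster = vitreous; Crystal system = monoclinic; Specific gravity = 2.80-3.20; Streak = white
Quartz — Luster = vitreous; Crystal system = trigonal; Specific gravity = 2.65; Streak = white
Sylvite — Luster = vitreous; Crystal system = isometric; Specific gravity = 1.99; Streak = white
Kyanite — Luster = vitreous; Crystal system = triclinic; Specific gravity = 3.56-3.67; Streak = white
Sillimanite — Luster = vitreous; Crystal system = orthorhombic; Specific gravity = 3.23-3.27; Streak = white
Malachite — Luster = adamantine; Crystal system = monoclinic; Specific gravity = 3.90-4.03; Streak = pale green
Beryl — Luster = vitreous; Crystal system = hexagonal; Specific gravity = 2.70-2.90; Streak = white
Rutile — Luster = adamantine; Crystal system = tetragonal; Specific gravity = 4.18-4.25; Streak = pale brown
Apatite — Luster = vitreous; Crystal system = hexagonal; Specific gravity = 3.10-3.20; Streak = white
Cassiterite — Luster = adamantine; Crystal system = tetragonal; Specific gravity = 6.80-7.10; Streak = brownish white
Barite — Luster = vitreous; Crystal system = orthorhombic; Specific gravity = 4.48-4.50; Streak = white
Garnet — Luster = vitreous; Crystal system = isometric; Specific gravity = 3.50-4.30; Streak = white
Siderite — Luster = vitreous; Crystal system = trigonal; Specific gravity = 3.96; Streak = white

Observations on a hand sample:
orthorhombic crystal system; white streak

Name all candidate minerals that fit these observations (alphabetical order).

Barite, Sillimanite

Orthorhombic crystal system: only Goethite, Sulfur, Sillimanite, Barite remain.
White streak eliminates Goethite, Sulfur.
The minerals that satisfy all observations are Barite, Sillimanite.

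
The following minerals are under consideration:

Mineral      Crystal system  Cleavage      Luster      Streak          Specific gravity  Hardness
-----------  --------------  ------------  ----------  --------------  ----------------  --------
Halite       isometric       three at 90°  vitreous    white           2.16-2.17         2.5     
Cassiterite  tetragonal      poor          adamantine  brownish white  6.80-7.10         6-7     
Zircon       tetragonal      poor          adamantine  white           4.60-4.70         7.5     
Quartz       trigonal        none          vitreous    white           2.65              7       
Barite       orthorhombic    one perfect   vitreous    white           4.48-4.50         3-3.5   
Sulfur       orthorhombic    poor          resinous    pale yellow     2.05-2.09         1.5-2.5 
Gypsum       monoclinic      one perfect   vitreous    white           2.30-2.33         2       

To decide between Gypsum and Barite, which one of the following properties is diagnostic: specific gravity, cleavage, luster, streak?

specific gravity

Specific gravity: Gypsum 2.30-2.33, Barite 4.48-4.50 — distinct.
Cleavage: both one perfect — same for both.
Luster: both vitreous — same for both.
Streak: both white — same for both.
Only specific gravity differs between Gypsum and Barite among the listed tests.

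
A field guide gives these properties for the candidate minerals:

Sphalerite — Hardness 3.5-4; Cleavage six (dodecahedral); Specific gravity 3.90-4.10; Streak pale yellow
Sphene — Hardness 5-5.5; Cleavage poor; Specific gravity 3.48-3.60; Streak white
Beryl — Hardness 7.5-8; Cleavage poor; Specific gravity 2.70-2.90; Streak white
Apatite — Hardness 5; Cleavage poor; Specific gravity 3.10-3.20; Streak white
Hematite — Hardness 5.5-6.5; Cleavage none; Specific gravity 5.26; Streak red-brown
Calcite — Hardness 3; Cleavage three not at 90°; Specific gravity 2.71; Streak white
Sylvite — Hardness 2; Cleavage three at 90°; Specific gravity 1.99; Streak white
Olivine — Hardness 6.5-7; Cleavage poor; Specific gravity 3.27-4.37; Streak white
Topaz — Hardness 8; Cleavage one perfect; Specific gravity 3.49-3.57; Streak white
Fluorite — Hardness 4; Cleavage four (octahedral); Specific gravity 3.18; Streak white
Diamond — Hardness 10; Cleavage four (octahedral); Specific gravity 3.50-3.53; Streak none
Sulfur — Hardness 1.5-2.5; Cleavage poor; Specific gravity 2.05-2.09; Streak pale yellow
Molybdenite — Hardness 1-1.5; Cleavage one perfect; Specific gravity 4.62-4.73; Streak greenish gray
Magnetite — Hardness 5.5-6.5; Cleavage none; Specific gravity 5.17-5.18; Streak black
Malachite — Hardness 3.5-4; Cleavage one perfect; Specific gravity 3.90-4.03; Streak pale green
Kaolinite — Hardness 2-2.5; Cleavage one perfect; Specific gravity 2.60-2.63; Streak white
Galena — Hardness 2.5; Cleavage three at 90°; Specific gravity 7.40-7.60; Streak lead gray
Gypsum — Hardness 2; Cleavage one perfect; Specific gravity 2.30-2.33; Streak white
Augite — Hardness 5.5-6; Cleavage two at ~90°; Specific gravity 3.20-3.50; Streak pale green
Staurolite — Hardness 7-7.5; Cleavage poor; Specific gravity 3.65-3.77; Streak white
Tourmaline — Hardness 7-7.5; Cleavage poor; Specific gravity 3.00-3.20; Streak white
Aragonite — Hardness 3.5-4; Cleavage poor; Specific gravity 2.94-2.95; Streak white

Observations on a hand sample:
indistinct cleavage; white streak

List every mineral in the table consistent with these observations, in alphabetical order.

Apatite, Aragonite, Beryl, Olivine, Sphene, Staurolite, Tourmaline

Indistinct cleavage: narrows the field to Sphene, Beryl, Apatite, Olivine, Sulfur, Staurolite, Tourmaline, Aragonite.
White streak is inconsistent with Sulfur.
Consistent with every observation: Apatite, Aragonite, Beryl, Olivine, Sphene, Staurolite, Tourmaline.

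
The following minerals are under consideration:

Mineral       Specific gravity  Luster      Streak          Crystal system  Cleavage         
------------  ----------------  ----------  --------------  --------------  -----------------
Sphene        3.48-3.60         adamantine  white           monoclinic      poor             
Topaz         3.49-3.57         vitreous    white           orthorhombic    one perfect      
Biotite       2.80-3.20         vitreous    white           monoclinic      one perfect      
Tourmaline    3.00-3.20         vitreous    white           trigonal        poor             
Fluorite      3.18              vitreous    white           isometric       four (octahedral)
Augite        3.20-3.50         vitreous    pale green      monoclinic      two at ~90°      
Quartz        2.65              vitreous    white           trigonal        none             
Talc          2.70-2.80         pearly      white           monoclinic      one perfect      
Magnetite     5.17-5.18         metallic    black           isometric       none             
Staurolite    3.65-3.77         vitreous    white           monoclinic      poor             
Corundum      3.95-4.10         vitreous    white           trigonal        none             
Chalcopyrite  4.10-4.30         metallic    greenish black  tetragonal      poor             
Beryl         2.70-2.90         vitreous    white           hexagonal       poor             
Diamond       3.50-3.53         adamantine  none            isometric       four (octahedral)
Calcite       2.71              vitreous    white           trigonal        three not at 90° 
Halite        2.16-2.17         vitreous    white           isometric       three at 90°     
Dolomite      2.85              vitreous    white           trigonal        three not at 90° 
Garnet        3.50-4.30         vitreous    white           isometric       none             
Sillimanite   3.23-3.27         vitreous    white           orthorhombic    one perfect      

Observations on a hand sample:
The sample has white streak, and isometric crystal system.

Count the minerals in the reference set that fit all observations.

White streak is inconsistent with Augite, Magnetite, Chalcopyrite, Diamond.
Isometric crystal system: only Fluorite, Halite, Garnet remain.
Consistent with every observation: Fluorite, Garnet, Halite.
That is 3 minerals.

3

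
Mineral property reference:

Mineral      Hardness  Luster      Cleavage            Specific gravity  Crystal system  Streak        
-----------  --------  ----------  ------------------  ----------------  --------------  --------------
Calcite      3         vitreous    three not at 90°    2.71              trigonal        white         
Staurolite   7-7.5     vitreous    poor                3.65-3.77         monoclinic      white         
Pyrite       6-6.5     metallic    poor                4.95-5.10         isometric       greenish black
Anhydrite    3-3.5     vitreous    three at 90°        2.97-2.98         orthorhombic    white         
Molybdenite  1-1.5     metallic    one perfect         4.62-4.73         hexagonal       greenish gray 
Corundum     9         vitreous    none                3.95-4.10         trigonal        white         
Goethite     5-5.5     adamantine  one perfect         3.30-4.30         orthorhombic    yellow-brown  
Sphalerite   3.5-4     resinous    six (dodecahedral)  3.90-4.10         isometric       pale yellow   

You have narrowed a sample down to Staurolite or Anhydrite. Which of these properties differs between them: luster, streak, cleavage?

cleavage

Luster: both vitreous — identical.
Streak: both white — identical.
Cleavage: Staurolite poor, Anhydrite three at 90° — different.
Only cleavage differs between Staurolite and Anhydrite among the listed tests.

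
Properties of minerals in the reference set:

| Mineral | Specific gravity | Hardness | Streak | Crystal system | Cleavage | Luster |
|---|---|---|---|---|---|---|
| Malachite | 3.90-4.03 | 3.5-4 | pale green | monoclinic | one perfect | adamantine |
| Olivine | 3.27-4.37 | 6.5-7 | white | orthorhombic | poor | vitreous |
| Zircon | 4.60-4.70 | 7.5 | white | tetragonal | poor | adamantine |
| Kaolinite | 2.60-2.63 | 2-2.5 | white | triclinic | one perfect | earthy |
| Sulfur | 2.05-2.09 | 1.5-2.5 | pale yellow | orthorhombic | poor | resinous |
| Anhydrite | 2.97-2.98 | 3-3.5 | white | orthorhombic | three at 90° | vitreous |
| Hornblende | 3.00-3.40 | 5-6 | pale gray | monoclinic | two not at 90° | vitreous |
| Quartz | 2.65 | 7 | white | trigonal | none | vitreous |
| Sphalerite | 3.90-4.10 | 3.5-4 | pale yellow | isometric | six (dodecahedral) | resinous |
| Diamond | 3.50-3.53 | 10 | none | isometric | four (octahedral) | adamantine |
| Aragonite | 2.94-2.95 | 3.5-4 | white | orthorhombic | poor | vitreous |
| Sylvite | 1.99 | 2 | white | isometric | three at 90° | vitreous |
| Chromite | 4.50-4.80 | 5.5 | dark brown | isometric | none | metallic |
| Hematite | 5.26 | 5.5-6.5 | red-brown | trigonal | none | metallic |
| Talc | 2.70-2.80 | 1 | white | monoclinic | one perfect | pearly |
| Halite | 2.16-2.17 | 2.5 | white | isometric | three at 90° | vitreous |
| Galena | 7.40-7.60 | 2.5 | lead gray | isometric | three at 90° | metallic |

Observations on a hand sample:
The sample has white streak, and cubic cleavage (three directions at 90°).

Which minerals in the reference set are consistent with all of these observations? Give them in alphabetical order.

White streak: leaves Olivine, Zircon, Kaolinite, Anhydrite, Quartz, Aragonite, Sylvite, Talc, Halite.
Cubic cleavage (three directions at 90°): Anhydrite, Sylvite, Halite remain.
The minerals that satisfy all observations are Anhydrite, Halite, Sylvite.

Anhydrite, Halite, Sylvite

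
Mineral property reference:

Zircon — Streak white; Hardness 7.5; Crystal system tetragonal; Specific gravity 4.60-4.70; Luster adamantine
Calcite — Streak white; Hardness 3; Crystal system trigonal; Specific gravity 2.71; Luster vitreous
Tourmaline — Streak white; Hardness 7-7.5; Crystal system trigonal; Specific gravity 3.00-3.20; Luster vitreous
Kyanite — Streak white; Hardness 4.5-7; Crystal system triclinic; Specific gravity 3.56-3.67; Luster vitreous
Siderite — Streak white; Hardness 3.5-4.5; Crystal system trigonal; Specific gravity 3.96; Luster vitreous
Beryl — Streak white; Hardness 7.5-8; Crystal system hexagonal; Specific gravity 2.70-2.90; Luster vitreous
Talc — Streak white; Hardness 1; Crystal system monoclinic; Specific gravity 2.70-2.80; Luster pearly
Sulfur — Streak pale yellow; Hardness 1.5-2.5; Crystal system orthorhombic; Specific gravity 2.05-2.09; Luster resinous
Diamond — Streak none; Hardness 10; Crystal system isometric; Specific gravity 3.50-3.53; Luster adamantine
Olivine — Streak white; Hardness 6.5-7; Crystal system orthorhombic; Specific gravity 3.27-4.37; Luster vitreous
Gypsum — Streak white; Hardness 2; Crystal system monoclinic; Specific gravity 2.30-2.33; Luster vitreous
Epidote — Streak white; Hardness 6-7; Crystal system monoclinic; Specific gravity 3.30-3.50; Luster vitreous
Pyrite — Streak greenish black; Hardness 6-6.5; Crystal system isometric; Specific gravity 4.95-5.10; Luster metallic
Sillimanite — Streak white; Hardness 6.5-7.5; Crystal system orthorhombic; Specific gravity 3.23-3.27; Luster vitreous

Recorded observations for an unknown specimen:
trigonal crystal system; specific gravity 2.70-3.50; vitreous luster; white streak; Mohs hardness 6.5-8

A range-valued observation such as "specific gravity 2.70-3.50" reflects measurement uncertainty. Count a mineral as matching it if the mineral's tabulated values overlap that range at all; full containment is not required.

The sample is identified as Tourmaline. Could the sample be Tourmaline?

Trigonal crystal system — is consistent with Tourmaline (trigonal system).
Specific gravity 2.70-3.50 — is consistent with Tourmaline (SG 3.00-3.20).
Vitreous luster — is consistent with Tourmaline (vitreous luster).
White streak — is consistent with Tourmaline (white streak).
Mohs hardness 6.5-8 — is consistent with Tourmaline (hardness 7-7.5).
All observations are consistent with the tabulated values for Tourmaline.

Yes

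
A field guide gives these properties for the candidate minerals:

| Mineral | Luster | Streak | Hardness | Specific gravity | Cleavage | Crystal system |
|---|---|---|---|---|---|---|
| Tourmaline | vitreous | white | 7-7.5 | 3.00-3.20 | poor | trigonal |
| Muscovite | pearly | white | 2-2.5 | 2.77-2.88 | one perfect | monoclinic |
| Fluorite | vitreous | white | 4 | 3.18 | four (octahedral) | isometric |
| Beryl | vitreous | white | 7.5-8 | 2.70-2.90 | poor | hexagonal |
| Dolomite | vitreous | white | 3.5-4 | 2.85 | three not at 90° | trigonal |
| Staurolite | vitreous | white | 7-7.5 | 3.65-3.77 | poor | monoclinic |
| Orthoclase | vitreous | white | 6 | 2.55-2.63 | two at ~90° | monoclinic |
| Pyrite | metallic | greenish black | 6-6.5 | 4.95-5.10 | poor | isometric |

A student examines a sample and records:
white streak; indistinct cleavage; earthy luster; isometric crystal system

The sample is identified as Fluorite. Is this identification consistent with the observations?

No

White streak — fits Fluorite (white streak).
Indistinct cleavage — Fluorite has cleavage four (octahedral); inconsistent.
Earthy luster — Fluorite has vitreous luster; inconsistent.
Isometric crystal system — fits Fluorite (isometric system).
2 of the observed properties are inconsistent with Fluorite.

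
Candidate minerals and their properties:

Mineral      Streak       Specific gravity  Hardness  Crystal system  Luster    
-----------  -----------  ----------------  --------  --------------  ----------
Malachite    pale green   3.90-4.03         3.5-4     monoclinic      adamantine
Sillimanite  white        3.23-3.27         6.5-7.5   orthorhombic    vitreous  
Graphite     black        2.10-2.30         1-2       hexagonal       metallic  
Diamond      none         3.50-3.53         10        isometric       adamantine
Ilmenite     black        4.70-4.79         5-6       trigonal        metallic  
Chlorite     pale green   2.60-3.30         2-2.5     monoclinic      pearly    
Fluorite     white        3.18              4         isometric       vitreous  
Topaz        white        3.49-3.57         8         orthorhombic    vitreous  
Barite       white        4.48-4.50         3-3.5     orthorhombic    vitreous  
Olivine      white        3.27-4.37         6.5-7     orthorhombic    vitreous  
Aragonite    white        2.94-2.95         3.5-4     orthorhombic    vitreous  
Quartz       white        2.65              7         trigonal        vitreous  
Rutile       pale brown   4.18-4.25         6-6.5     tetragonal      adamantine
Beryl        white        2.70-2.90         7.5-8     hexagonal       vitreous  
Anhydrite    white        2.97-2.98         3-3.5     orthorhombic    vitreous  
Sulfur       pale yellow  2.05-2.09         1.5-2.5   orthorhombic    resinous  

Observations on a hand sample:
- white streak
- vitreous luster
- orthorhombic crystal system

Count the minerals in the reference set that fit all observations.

White streak: Sillimanite, Fluorite, Topaz, Barite, Olivine, Aragonite, Quartz, Beryl, Anhydrite remain.
Vitreous luster: consistent with all remaining minerals.
Orthorhombic crystal system is inconsistent with Fluorite, Quartz, Beryl.
The minerals that satisfy all observations are Anhydrite, Aragonite, Barite, Olivine, Sillimanite, Topaz.
That is 6 minerals.

6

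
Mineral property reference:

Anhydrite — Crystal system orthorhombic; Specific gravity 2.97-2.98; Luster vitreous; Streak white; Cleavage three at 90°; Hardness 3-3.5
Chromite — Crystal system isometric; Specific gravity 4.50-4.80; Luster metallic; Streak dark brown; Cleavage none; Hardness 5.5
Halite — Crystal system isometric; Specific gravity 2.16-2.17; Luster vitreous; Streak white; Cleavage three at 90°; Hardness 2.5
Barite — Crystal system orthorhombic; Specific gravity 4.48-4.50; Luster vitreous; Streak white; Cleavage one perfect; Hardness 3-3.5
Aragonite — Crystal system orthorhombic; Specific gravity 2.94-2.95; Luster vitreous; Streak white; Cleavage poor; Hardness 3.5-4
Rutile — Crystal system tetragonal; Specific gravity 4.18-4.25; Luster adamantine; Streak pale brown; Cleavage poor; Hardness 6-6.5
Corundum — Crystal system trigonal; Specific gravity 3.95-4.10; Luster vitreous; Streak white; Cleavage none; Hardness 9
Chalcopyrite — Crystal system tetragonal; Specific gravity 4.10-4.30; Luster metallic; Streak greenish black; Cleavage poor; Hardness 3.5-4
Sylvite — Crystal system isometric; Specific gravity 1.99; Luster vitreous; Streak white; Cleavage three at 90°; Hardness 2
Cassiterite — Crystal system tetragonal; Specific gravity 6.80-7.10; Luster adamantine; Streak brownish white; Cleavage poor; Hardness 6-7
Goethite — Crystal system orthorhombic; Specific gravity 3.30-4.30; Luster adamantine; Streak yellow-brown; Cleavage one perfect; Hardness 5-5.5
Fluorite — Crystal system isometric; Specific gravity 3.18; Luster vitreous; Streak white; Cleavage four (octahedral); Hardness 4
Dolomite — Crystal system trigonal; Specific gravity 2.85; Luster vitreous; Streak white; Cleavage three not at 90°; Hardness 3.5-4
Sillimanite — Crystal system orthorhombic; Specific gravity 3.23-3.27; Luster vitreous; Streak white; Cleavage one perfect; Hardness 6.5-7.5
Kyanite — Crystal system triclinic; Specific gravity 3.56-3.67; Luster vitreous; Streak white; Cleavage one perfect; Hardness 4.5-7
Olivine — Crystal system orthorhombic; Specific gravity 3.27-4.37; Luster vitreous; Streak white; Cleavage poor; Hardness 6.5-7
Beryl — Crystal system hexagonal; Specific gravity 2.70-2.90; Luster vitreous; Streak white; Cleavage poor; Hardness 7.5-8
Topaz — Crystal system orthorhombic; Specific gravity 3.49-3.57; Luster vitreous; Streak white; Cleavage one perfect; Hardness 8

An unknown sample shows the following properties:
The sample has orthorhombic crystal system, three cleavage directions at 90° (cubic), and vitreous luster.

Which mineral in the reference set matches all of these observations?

Orthorhombic crystal system — Anhydrite, Barite, Aragonite, Goethite, Sillimanite, Olivine, Topaz remain.
Three cleavage directions at 90° (cubic) — Anhydrite remains.
Vitreous luster — consistent with all remaining minerals.
Only Anhydrite satisfies all observations.

Anhydrite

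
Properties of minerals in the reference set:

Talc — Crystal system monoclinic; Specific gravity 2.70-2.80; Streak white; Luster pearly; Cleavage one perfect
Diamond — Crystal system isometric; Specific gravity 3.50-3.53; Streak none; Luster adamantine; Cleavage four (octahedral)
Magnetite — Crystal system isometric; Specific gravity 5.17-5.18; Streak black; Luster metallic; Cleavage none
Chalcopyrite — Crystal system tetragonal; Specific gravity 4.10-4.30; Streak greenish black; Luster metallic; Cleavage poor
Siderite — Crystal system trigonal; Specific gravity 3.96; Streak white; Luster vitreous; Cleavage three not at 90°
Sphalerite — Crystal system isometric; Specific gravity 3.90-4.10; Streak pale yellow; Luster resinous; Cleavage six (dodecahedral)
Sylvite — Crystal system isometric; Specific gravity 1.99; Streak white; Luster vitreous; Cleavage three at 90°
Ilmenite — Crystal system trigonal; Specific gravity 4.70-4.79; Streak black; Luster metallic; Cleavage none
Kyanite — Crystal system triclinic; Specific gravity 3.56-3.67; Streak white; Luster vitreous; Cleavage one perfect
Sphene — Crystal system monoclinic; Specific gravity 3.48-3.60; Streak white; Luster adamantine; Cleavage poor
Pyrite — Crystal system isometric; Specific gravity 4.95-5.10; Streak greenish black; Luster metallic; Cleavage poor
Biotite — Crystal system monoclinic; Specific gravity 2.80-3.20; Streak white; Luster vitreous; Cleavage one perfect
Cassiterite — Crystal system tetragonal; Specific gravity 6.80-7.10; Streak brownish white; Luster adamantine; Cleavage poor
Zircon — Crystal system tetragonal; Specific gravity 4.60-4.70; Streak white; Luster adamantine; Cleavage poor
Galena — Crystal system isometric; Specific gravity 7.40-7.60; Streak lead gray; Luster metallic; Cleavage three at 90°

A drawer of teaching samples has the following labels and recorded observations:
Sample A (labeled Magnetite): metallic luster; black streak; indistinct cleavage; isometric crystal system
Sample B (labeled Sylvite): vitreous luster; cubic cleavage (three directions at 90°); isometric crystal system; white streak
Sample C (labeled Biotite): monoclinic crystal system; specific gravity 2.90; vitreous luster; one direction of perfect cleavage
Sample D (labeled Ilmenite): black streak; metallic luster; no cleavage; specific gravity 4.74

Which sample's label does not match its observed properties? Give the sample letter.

Sample A: Magnetite has cleavage none, but the record shows indistinct cleavage — this label is wrong.
Sample B: all recorded properties match Sylvite.
Sample C: all recorded properties match Biotite.
Sample D: all recorded properties match Ilmenite.
Only sample A is inconsistent with its label.

A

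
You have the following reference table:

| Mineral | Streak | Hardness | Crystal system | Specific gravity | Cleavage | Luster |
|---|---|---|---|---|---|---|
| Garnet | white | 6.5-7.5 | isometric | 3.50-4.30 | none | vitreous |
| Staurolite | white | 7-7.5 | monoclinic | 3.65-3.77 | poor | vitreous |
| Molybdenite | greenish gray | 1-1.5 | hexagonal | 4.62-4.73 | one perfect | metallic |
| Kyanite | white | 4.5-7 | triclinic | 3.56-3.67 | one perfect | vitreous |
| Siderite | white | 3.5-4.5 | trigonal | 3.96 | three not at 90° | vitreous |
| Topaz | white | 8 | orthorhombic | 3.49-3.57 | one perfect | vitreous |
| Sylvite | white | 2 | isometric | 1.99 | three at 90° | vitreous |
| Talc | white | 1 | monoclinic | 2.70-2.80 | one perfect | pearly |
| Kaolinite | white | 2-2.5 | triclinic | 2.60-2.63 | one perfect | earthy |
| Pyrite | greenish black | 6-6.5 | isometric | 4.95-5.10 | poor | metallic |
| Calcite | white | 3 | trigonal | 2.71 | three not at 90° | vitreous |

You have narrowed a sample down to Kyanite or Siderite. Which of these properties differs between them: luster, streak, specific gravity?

Luster: both vitreous — identical.
Streak: both white — identical.
Specific gravity: Kyanite 3.56-3.67, Siderite 3.96 — distinct.
Specific gravity is the diagnostic property here.

specific gravity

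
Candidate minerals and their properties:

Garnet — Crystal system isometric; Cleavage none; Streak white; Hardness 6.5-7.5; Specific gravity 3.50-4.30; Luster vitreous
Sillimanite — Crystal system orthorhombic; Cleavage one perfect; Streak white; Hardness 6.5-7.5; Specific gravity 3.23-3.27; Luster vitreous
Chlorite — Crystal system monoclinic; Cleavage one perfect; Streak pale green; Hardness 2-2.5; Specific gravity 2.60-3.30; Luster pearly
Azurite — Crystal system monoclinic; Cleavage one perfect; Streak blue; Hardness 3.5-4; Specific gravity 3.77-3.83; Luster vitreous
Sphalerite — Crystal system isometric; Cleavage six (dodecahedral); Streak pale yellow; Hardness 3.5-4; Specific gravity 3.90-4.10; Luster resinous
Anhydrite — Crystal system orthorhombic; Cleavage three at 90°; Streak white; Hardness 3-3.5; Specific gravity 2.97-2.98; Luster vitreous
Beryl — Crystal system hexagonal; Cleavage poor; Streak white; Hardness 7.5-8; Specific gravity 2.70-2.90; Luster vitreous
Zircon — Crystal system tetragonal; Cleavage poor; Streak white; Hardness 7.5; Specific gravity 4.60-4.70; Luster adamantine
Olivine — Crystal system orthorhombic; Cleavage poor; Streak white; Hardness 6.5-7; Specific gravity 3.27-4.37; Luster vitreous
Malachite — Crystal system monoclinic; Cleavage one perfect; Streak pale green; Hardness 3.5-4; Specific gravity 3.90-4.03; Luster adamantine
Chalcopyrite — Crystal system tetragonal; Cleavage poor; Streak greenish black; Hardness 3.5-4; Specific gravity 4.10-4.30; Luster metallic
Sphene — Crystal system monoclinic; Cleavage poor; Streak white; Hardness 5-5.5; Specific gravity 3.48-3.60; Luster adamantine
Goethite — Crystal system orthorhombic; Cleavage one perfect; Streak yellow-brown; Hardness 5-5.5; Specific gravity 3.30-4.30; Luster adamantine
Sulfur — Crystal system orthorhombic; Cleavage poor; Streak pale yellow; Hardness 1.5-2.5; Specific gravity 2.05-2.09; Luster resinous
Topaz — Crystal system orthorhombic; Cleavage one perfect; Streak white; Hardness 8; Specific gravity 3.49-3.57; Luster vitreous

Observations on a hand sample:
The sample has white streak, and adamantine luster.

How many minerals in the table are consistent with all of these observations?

2

White streak: narrows the field to Garnet, Sillimanite, Anhydrite, Beryl, Zircon, Olivine, Sphene, Topaz.
Adamantine luster: leaves Zircon, Sphene.
Consistent with every observation: Sphene, Zircon.
That is 2 minerals.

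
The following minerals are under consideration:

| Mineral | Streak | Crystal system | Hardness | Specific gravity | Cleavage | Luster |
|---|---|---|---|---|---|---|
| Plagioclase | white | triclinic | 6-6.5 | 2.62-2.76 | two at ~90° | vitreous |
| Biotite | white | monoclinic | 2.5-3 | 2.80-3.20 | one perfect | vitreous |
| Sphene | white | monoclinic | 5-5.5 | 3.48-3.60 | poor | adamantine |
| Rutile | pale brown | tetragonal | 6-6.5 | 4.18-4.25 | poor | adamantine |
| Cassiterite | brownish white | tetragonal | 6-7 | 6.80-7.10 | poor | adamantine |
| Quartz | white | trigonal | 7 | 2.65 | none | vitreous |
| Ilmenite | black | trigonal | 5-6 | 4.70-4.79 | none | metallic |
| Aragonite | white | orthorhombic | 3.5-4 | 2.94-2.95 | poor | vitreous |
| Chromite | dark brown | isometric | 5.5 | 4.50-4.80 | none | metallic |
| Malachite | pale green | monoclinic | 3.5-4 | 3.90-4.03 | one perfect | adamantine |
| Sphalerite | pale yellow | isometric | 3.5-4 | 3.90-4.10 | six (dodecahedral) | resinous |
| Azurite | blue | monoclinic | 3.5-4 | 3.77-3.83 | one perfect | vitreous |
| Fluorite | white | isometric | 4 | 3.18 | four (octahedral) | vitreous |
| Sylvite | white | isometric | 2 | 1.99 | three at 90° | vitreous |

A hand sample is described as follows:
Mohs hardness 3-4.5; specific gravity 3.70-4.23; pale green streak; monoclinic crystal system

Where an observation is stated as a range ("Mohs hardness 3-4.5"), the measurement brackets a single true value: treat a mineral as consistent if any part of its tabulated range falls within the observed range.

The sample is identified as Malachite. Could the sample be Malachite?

Consistent

Mohs hardness 3-4.5 — fits Malachite (hardness 3.5-4).
Specific gravity 3.70-4.23 — fits Malachite (SG 3.90-4.03).
Pale green streak — fits Malachite (pale green streak).
Monoclinic crystal system — fits Malachite (monoclinic system).
Nothing contradicts Malachite.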